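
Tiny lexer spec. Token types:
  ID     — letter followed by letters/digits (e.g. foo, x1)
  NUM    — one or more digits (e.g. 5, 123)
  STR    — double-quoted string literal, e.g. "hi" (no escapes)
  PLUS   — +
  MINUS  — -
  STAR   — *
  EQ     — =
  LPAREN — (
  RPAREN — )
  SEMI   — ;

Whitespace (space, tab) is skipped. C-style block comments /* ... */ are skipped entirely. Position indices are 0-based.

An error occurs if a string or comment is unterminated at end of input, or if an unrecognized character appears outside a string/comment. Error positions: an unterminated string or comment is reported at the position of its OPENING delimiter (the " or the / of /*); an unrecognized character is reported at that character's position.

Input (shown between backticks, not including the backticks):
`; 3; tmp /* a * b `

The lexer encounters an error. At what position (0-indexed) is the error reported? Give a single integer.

Answer: 9

Derivation:
pos=0: emit SEMI ';'
pos=2: emit NUM '3' (now at pos=3)
pos=3: emit SEMI ';'
pos=5: emit ID 'tmp' (now at pos=8)
pos=9: enter COMMENT mode (saw '/*')
pos=9: ERROR — unterminated comment (reached EOF)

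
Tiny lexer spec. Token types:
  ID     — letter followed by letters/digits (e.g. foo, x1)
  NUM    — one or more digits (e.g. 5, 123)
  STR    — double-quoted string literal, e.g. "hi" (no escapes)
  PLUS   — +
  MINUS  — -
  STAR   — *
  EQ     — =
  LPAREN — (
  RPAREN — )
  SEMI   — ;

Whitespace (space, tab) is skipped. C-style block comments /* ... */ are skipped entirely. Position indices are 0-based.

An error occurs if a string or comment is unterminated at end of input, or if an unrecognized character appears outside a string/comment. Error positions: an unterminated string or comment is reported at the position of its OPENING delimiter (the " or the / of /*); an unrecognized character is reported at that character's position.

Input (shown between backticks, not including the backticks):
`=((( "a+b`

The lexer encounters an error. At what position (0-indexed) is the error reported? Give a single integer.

pos=0: emit EQ '='
pos=1: emit LPAREN '('
pos=2: emit LPAREN '('
pos=3: emit LPAREN '('
pos=5: enter STRING mode
pos=5: ERROR — unterminated string

Answer: 5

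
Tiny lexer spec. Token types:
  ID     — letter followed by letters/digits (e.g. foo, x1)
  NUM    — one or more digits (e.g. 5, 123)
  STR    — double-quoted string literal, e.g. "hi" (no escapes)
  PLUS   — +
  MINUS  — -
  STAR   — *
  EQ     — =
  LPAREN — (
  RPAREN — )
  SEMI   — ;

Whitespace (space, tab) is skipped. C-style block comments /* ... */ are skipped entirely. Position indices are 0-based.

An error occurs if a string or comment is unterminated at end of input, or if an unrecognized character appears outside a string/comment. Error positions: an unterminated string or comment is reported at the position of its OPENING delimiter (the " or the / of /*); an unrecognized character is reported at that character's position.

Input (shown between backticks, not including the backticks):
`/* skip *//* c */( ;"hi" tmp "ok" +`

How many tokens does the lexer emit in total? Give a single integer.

pos=0: enter COMMENT mode (saw '/*')
exit COMMENT mode (now at pos=10)
pos=10: enter COMMENT mode (saw '/*')
exit COMMENT mode (now at pos=17)
pos=17: emit LPAREN '('
pos=19: emit SEMI ';'
pos=20: enter STRING mode
pos=20: emit STR "hi" (now at pos=24)
pos=25: emit ID 'tmp' (now at pos=28)
pos=29: enter STRING mode
pos=29: emit STR "ok" (now at pos=33)
pos=34: emit PLUS '+'
DONE. 6 tokens: [LPAREN, SEMI, STR, ID, STR, PLUS]

Answer: 6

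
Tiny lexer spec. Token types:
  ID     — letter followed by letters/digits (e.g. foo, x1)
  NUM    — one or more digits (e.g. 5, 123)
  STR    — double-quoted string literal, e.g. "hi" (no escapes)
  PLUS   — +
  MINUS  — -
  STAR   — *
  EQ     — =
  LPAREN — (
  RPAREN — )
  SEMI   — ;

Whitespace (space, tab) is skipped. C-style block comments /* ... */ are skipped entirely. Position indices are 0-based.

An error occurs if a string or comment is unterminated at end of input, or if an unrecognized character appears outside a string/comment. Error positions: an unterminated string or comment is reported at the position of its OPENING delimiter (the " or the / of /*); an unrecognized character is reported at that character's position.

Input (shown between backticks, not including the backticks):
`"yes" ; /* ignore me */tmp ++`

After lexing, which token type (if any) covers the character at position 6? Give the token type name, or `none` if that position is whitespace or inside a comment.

pos=0: enter STRING mode
pos=0: emit STR "yes" (now at pos=5)
pos=6: emit SEMI ';'
pos=8: enter COMMENT mode (saw '/*')
exit COMMENT mode (now at pos=23)
pos=23: emit ID 'tmp' (now at pos=26)
pos=27: emit PLUS '+'
pos=28: emit PLUS '+'
DONE. 5 tokens: [STR, SEMI, ID, PLUS, PLUS]
Position 6: char is ';' -> SEMI

Answer: SEMI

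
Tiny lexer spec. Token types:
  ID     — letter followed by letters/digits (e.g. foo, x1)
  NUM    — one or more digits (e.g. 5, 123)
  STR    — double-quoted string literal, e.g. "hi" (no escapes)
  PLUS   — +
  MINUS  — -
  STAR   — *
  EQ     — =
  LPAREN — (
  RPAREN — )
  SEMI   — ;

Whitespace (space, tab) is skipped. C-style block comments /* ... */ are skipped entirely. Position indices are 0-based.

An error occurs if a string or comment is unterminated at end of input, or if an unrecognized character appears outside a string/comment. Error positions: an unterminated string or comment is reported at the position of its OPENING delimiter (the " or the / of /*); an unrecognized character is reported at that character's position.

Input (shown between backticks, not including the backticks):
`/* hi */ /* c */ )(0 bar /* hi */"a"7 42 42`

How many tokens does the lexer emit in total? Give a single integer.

Answer: 8

Derivation:
pos=0: enter COMMENT mode (saw '/*')
exit COMMENT mode (now at pos=8)
pos=9: enter COMMENT mode (saw '/*')
exit COMMENT mode (now at pos=16)
pos=17: emit RPAREN ')'
pos=18: emit LPAREN '('
pos=19: emit NUM '0' (now at pos=20)
pos=21: emit ID 'bar' (now at pos=24)
pos=25: enter COMMENT mode (saw '/*')
exit COMMENT mode (now at pos=33)
pos=33: enter STRING mode
pos=33: emit STR "a" (now at pos=36)
pos=36: emit NUM '7' (now at pos=37)
pos=38: emit NUM '42' (now at pos=40)
pos=41: emit NUM '42' (now at pos=43)
DONE. 8 tokens: [RPAREN, LPAREN, NUM, ID, STR, NUM, NUM, NUM]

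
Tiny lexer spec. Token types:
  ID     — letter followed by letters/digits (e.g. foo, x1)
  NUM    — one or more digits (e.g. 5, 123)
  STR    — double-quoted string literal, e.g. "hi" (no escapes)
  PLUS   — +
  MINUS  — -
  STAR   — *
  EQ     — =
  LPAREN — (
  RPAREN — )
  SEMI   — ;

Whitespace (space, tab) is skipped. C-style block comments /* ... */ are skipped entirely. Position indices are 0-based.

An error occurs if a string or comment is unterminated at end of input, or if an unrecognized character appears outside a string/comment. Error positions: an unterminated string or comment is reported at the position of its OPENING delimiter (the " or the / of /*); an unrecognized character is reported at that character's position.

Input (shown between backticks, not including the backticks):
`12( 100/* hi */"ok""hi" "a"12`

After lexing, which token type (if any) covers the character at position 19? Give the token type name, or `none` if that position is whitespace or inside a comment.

pos=0: emit NUM '12' (now at pos=2)
pos=2: emit LPAREN '('
pos=4: emit NUM '100' (now at pos=7)
pos=7: enter COMMENT mode (saw '/*')
exit COMMENT mode (now at pos=15)
pos=15: enter STRING mode
pos=15: emit STR "ok" (now at pos=19)
pos=19: enter STRING mode
pos=19: emit STR "hi" (now at pos=23)
pos=24: enter STRING mode
pos=24: emit STR "a" (now at pos=27)
pos=27: emit NUM '12' (now at pos=29)
DONE. 7 tokens: [NUM, LPAREN, NUM, STR, STR, STR, NUM]
Position 19: char is '"' -> STR

Answer: STR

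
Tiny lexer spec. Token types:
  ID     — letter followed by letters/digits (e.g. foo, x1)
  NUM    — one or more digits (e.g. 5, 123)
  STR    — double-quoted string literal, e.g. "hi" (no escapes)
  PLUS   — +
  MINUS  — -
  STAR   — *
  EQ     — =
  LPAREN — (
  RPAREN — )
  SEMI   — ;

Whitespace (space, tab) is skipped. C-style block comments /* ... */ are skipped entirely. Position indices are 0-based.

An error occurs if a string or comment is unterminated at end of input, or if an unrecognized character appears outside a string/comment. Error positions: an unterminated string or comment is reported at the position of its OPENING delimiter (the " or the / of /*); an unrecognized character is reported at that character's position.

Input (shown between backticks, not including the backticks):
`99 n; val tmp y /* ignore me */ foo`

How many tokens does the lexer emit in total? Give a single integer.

pos=0: emit NUM '99' (now at pos=2)
pos=3: emit ID 'n' (now at pos=4)
pos=4: emit SEMI ';'
pos=6: emit ID 'val' (now at pos=9)
pos=10: emit ID 'tmp' (now at pos=13)
pos=14: emit ID 'y' (now at pos=15)
pos=16: enter COMMENT mode (saw '/*')
exit COMMENT mode (now at pos=31)
pos=32: emit ID 'foo' (now at pos=35)
DONE. 7 tokens: [NUM, ID, SEMI, ID, ID, ID, ID]

Answer: 7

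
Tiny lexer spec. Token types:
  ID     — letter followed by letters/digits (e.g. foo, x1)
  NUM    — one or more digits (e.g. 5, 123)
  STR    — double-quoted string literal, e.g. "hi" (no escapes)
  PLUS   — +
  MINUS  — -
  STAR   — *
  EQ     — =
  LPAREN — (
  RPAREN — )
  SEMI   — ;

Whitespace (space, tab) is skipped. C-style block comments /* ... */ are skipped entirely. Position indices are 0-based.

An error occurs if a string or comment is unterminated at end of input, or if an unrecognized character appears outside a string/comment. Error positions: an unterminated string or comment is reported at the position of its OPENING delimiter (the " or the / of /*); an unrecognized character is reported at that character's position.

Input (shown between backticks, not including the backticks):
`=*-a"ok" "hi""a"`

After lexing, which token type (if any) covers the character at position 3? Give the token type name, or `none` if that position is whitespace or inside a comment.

Answer: ID

Derivation:
pos=0: emit EQ '='
pos=1: emit STAR '*'
pos=2: emit MINUS '-'
pos=3: emit ID 'a' (now at pos=4)
pos=4: enter STRING mode
pos=4: emit STR "ok" (now at pos=8)
pos=9: enter STRING mode
pos=9: emit STR "hi" (now at pos=13)
pos=13: enter STRING mode
pos=13: emit STR "a" (now at pos=16)
DONE. 7 tokens: [EQ, STAR, MINUS, ID, STR, STR, STR]
Position 3: char is 'a' -> ID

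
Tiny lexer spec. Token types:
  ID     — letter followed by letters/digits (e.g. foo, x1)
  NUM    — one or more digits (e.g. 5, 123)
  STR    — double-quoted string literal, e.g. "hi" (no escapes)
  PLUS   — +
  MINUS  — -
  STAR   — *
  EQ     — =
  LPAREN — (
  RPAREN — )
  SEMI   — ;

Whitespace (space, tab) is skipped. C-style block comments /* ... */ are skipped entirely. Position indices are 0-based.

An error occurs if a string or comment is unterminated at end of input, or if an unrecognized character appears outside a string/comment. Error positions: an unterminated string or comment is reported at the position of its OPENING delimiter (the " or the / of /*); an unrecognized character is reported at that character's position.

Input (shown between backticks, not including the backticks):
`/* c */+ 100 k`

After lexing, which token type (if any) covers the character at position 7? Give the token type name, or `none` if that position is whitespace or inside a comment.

pos=0: enter COMMENT mode (saw '/*')
exit COMMENT mode (now at pos=7)
pos=7: emit PLUS '+'
pos=9: emit NUM '100' (now at pos=12)
pos=13: emit ID 'k' (now at pos=14)
DONE. 3 tokens: [PLUS, NUM, ID]
Position 7: char is '+' -> PLUS

Answer: PLUS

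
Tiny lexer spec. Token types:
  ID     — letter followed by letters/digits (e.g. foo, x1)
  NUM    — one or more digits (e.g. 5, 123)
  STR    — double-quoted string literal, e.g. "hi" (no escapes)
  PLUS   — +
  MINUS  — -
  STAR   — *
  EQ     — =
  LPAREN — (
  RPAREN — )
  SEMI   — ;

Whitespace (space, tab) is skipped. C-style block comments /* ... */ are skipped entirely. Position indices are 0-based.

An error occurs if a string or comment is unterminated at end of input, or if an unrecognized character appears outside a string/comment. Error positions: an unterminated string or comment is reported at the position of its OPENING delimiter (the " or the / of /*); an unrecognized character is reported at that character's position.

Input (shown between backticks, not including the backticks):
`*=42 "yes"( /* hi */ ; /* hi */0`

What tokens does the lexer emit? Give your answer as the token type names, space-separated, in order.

Answer: STAR EQ NUM STR LPAREN SEMI NUM

Derivation:
pos=0: emit STAR '*'
pos=1: emit EQ '='
pos=2: emit NUM '42' (now at pos=4)
pos=5: enter STRING mode
pos=5: emit STR "yes" (now at pos=10)
pos=10: emit LPAREN '('
pos=12: enter COMMENT mode (saw '/*')
exit COMMENT mode (now at pos=20)
pos=21: emit SEMI ';'
pos=23: enter COMMENT mode (saw '/*')
exit COMMENT mode (now at pos=31)
pos=31: emit NUM '0' (now at pos=32)
DONE. 7 tokens: [STAR, EQ, NUM, STR, LPAREN, SEMI, NUM]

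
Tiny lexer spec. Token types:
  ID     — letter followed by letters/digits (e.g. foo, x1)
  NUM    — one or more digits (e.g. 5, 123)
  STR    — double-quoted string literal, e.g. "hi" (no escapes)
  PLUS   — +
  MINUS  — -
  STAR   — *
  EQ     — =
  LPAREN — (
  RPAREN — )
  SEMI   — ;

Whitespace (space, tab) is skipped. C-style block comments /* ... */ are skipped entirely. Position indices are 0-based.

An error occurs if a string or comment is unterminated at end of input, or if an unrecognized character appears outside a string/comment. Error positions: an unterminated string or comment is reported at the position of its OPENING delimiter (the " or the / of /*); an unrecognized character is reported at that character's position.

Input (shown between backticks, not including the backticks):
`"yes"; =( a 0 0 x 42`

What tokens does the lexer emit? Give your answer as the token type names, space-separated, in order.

pos=0: enter STRING mode
pos=0: emit STR "yes" (now at pos=5)
pos=5: emit SEMI ';'
pos=7: emit EQ '='
pos=8: emit LPAREN '('
pos=10: emit ID 'a' (now at pos=11)
pos=12: emit NUM '0' (now at pos=13)
pos=14: emit NUM '0' (now at pos=15)
pos=16: emit ID 'x' (now at pos=17)
pos=18: emit NUM '42' (now at pos=20)
DONE. 9 tokens: [STR, SEMI, EQ, LPAREN, ID, NUM, NUM, ID, NUM]

Answer: STR SEMI EQ LPAREN ID NUM NUM ID NUM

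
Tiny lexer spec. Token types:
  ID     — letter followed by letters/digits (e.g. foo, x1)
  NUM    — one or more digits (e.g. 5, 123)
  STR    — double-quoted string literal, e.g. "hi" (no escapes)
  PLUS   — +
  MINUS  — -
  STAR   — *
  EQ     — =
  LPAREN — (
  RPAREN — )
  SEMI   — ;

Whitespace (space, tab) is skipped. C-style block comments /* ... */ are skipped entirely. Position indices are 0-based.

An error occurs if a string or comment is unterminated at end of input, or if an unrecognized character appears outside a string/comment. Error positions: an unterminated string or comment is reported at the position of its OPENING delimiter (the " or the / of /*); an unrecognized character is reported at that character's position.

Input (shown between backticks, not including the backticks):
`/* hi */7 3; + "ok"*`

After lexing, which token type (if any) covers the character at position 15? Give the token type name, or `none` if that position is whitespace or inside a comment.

Answer: STR

Derivation:
pos=0: enter COMMENT mode (saw '/*')
exit COMMENT mode (now at pos=8)
pos=8: emit NUM '7' (now at pos=9)
pos=10: emit NUM '3' (now at pos=11)
pos=11: emit SEMI ';'
pos=13: emit PLUS '+'
pos=15: enter STRING mode
pos=15: emit STR "ok" (now at pos=19)
pos=19: emit STAR '*'
DONE. 6 tokens: [NUM, NUM, SEMI, PLUS, STR, STAR]
Position 15: char is '"' -> STR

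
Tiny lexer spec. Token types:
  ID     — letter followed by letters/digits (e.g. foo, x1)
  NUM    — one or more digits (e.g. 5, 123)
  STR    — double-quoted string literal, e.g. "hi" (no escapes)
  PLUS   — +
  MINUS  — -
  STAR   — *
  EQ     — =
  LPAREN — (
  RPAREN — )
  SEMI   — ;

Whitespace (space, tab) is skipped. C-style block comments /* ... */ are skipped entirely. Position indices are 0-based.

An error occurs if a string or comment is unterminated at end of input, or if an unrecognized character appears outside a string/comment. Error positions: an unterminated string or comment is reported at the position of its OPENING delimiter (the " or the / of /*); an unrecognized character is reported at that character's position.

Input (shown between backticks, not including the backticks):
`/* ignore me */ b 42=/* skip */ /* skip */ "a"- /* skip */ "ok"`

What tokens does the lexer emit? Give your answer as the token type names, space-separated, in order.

pos=0: enter COMMENT mode (saw '/*')
exit COMMENT mode (now at pos=15)
pos=16: emit ID 'b' (now at pos=17)
pos=18: emit NUM '42' (now at pos=20)
pos=20: emit EQ '='
pos=21: enter COMMENT mode (saw '/*')
exit COMMENT mode (now at pos=31)
pos=32: enter COMMENT mode (saw '/*')
exit COMMENT mode (now at pos=42)
pos=43: enter STRING mode
pos=43: emit STR "a" (now at pos=46)
pos=46: emit MINUS '-'
pos=48: enter COMMENT mode (saw '/*')
exit COMMENT mode (now at pos=58)
pos=59: enter STRING mode
pos=59: emit STR "ok" (now at pos=63)
DONE. 6 tokens: [ID, NUM, EQ, STR, MINUS, STR]

Answer: ID NUM EQ STR MINUS STR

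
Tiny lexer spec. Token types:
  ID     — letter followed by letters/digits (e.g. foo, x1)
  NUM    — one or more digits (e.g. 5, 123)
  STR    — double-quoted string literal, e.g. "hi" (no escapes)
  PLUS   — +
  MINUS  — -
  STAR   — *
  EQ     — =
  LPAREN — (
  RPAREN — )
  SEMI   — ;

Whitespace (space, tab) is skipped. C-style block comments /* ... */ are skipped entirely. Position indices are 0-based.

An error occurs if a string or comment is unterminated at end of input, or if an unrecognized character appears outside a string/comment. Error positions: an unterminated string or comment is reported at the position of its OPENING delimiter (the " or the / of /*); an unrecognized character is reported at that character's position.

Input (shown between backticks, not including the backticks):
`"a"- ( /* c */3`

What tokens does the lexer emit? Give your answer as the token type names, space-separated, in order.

Answer: STR MINUS LPAREN NUM

Derivation:
pos=0: enter STRING mode
pos=0: emit STR "a" (now at pos=3)
pos=3: emit MINUS '-'
pos=5: emit LPAREN '('
pos=7: enter COMMENT mode (saw '/*')
exit COMMENT mode (now at pos=14)
pos=14: emit NUM '3' (now at pos=15)
DONE. 4 tokens: [STR, MINUS, LPAREN, NUM]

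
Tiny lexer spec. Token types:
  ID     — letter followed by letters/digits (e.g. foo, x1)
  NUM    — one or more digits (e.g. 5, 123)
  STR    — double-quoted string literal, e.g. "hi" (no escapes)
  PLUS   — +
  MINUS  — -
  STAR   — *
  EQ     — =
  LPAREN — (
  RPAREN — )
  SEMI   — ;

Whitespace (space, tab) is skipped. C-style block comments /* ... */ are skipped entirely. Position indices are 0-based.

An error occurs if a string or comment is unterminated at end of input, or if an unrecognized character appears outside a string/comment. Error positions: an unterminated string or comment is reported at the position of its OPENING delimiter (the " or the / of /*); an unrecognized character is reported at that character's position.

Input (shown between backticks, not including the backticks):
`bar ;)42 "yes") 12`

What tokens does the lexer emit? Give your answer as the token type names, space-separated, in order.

Answer: ID SEMI RPAREN NUM STR RPAREN NUM

Derivation:
pos=0: emit ID 'bar' (now at pos=3)
pos=4: emit SEMI ';'
pos=5: emit RPAREN ')'
pos=6: emit NUM '42' (now at pos=8)
pos=9: enter STRING mode
pos=9: emit STR "yes" (now at pos=14)
pos=14: emit RPAREN ')'
pos=16: emit NUM '12' (now at pos=18)
DONE. 7 tokens: [ID, SEMI, RPAREN, NUM, STR, RPAREN, NUM]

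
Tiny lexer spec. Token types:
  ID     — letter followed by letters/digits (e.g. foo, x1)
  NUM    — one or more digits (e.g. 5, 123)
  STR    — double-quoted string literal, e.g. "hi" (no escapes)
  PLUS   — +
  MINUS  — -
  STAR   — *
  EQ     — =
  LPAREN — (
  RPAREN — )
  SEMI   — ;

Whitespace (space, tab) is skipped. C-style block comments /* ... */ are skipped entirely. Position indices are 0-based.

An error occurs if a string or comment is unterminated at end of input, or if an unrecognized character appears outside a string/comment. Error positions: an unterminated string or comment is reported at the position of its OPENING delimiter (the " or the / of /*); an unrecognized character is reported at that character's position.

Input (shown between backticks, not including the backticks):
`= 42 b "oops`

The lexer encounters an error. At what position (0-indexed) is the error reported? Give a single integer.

pos=0: emit EQ '='
pos=2: emit NUM '42' (now at pos=4)
pos=5: emit ID 'b' (now at pos=6)
pos=7: enter STRING mode
pos=7: ERROR — unterminated string

Answer: 7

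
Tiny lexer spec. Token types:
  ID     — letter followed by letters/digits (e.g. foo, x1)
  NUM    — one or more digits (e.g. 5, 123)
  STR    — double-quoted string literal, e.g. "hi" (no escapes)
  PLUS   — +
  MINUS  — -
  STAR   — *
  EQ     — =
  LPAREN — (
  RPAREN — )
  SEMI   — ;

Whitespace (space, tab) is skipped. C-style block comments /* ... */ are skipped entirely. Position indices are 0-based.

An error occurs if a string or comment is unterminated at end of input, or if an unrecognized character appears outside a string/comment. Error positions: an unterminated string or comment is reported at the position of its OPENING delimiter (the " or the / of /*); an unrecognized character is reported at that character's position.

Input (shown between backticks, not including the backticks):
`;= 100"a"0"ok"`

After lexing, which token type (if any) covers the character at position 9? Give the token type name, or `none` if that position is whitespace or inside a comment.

Answer: NUM

Derivation:
pos=0: emit SEMI ';'
pos=1: emit EQ '='
pos=3: emit NUM '100' (now at pos=6)
pos=6: enter STRING mode
pos=6: emit STR "a" (now at pos=9)
pos=9: emit NUM '0' (now at pos=10)
pos=10: enter STRING mode
pos=10: emit STR "ok" (now at pos=14)
DONE. 6 tokens: [SEMI, EQ, NUM, STR, NUM, STR]
Position 9: char is '0' -> NUM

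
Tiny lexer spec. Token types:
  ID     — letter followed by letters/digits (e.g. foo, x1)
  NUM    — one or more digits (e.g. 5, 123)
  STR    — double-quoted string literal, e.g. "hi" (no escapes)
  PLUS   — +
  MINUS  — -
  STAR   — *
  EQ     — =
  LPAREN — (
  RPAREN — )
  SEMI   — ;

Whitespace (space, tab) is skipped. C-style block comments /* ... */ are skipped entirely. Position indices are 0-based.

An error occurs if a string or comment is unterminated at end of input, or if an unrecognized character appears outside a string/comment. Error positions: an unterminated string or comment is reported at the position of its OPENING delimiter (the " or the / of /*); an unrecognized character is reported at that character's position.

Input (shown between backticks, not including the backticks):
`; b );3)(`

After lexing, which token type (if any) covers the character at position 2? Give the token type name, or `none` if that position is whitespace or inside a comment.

Answer: ID

Derivation:
pos=0: emit SEMI ';'
pos=2: emit ID 'b' (now at pos=3)
pos=4: emit RPAREN ')'
pos=5: emit SEMI ';'
pos=6: emit NUM '3' (now at pos=7)
pos=7: emit RPAREN ')'
pos=8: emit LPAREN '('
DONE. 7 tokens: [SEMI, ID, RPAREN, SEMI, NUM, RPAREN, LPAREN]
Position 2: char is 'b' -> ID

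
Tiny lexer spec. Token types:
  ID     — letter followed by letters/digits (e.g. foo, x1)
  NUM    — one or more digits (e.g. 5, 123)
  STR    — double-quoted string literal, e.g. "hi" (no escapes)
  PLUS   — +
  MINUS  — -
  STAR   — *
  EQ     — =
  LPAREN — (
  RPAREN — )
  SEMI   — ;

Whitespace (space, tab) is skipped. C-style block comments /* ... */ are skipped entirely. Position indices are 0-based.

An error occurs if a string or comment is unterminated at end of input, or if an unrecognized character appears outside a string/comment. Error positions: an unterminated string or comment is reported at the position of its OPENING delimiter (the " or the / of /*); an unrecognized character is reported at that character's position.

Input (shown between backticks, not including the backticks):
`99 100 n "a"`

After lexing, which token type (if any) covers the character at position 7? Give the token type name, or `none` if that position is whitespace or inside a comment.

pos=0: emit NUM '99' (now at pos=2)
pos=3: emit NUM '100' (now at pos=6)
pos=7: emit ID 'n' (now at pos=8)
pos=9: enter STRING mode
pos=9: emit STR "a" (now at pos=12)
DONE. 4 tokens: [NUM, NUM, ID, STR]
Position 7: char is 'n' -> ID

Answer: ID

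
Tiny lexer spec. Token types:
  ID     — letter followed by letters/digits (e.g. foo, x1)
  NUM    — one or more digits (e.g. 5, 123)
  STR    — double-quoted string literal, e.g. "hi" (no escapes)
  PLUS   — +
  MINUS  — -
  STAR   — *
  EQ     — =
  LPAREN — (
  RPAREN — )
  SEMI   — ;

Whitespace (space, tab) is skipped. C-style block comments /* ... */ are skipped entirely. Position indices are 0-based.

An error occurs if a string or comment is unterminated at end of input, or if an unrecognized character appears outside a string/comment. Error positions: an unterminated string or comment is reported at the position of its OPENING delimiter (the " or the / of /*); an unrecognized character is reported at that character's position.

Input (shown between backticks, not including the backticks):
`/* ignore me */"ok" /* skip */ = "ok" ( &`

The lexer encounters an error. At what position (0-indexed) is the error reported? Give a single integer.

pos=0: enter COMMENT mode (saw '/*')
exit COMMENT mode (now at pos=15)
pos=15: enter STRING mode
pos=15: emit STR "ok" (now at pos=19)
pos=20: enter COMMENT mode (saw '/*')
exit COMMENT mode (now at pos=30)
pos=31: emit EQ '='
pos=33: enter STRING mode
pos=33: emit STR "ok" (now at pos=37)
pos=38: emit LPAREN '('
pos=40: ERROR — unrecognized char '&'

Answer: 40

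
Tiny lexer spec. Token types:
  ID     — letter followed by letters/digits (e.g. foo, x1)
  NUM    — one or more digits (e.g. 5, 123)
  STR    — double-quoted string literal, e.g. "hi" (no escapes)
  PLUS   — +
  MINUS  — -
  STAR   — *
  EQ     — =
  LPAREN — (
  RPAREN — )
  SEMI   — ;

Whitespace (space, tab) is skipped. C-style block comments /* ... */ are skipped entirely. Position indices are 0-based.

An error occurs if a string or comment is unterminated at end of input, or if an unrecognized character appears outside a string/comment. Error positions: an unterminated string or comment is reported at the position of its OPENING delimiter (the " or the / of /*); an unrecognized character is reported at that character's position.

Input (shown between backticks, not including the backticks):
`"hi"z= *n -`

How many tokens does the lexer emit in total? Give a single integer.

pos=0: enter STRING mode
pos=0: emit STR "hi" (now at pos=4)
pos=4: emit ID 'z' (now at pos=5)
pos=5: emit EQ '='
pos=7: emit STAR '*'
pos=8: emit ID 'n' (now at pos=9)
pos=10: emit MINUS '-'
DONE. 6 tokens: [STR, ID, EQ, STAR, ID, MINUS]

Answer: 6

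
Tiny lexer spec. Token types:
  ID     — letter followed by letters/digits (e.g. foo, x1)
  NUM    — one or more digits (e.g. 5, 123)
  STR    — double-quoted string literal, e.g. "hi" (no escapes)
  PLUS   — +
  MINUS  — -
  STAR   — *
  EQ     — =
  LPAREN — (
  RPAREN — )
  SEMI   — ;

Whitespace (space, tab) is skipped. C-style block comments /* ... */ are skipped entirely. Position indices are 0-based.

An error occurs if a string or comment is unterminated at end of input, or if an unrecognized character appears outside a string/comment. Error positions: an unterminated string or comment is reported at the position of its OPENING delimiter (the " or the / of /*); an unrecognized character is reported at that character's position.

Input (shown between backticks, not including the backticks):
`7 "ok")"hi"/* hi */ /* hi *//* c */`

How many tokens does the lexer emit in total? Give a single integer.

Answer: 4

Derivation:
pos=0: emit NUM '7' (now at pos=1)
pos=2: enter STRING mode
pos=2: emit STR "ok" (now at pos=6)
pos=6: emit RPAREN ')'
pos=7: enter STRING mode
pos=7: emit STR "hi" (now at pos=11)
pos=11: enter COMMENT mode (saw '/*')
exit COMMENT mode (now at pos=19)
pos=20: enter COMMENT mode (saw '/*')
exit COMMENT mode (now at pos=28)
pos=28: enter COMMENT mode (saw '/*')
exit COMMENT mode (now at pos=35)
DONE. 4 tokens: [NUM, STR, RPAREN, STR]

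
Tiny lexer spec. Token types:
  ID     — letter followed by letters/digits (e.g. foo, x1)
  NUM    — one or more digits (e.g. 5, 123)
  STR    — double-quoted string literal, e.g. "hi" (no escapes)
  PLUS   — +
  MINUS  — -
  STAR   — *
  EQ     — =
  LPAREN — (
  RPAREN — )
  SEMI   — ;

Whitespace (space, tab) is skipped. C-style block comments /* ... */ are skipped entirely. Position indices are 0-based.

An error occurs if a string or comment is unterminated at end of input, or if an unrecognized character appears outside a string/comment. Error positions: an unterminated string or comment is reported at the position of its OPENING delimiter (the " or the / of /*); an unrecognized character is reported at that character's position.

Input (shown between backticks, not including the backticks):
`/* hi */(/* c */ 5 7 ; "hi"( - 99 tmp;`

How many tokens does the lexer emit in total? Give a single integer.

pos=0: enter COMMENT mode (saw '/*')
exit COMMENT mode (now at pos=8)
pos=8: emit LPAREN '('
pos=9: enter COMMENT mode (saw '/*')
exit COMMENT mode (now at pos=16)
pos=17: emit NUM '5' (now at pos=18)
pos=19: emit NUM '7' (now at pos=20)
pos=21: emit SEMI ';'
pos=23: enter STRING mode
pos=23: emit STR "hi" (now at pos=27)
pos=27: emit LPAREN '('
pos=29: emit MINUS '-'
pos=31: emit NUM '99' (now at pos=33)
pos=34: emit ID 'tmp' (now at pos=37)
pos=37: emit SEMI ';'
DONE. 10 tokens: [LPAREN, NUM, NUM, SEMI, STR, LPAREN, MINUS, NUM, ID, SEMI]

Answer: 10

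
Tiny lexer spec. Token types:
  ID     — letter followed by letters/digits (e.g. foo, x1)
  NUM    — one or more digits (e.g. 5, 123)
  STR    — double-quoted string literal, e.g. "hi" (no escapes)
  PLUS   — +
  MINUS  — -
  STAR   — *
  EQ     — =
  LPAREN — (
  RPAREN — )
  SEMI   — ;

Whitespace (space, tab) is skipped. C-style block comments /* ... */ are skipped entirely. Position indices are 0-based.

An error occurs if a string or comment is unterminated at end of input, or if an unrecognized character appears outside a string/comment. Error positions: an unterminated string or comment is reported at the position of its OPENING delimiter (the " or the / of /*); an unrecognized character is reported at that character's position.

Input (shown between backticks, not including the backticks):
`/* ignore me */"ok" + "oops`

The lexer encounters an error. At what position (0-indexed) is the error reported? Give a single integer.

Answer: 22

Derivation:
pos=0: enter COMMENT mode (saw '/*')
exit COMMENT mode (now at pos=15)
pos=15: enter STRING mode
pos=15: emit STR "ok" (now at pos=19)
pos=20: emit PLUS '+'
pos=22: enter STRING mode
pos=22: ERROR — unterminated string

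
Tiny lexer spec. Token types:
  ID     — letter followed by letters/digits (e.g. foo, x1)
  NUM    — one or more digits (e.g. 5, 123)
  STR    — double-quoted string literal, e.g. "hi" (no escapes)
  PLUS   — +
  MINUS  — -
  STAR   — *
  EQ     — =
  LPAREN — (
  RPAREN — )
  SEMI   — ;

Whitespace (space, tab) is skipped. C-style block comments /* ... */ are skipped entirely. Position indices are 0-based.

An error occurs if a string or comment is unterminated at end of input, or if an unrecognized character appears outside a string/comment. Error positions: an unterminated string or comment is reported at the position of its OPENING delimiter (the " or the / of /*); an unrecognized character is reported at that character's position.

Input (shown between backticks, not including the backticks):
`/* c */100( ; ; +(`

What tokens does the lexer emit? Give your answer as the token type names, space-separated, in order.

Answer: NUM LPAREN SEMI SEMI PLUS LPAREN

Derivation:
pos=0: enter COMMENT mode (saw '/*')
exit COMMENT mode (now at pos=7)
pos=7: emit NUM '100' (now at pos=10)
pos=10: emit LPAREN '('
pos=12: emit SEMI ';'
pos=14: emit SEMI ';'
pos=16: emit PLUS '+'
pos=17: emit LPAREN '('
DONE. 6 tokens: [NUM, LPAREN, SEMI, SEMI, PLUS, LPAREN]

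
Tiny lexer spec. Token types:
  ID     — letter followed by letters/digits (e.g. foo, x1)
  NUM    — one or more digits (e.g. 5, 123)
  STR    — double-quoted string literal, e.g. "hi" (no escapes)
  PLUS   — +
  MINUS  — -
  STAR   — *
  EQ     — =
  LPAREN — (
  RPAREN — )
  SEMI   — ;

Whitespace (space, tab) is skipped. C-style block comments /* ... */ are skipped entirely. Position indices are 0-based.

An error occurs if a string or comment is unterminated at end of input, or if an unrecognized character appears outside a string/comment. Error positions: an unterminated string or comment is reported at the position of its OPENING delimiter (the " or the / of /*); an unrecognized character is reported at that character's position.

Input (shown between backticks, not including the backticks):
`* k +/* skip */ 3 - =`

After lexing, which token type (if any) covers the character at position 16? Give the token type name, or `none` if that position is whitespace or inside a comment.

pos=0: emit STAR '*'
pos=2: emit ID 'k' (now at pos=3)
pos=4: emit PLUS '+'
pos=5: enter COMMENT mode (saw '/*')
exit COMMENT mode (now at pos=15)
pos=16: emit NUM '3' (now at pos=17)
pos=18: emit MINUS '-'
pos=20: emit EQ '='
DONE. 6 tokens: [STAR, ID, PLUS, NUM, MINUS, EQ]
Position 16: char is '3' -> NUM

Answer: NUM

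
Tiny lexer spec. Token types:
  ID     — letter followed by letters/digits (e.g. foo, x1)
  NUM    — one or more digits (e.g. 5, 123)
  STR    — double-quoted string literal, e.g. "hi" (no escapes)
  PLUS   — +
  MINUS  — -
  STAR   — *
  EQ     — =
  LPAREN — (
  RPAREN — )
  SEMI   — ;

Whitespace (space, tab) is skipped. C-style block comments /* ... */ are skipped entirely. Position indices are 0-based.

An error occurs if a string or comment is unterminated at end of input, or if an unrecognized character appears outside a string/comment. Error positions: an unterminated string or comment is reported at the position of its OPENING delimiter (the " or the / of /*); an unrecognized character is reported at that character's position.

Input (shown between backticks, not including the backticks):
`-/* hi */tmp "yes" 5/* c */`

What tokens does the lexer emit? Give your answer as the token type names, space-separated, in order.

pos=0: emit MINUS '-'
pos=1: enter COMMENT mode (saw '/*')
exit COMMENT mode (now at pos=9)
pos=9: emit ID 'tmp' (now at pos=12)
pos=13: enter STRING mode
pos=13: emit STR "yes" (now at pos=18)
pos=19: emit NUM '5' (now at pos=20)
pos=20: enter COMMENT mode (saw '/*')
exit COMMENT mode (now at pos=27)
DONE. 4 tokens: [MINUS, ID, STR, NUM]

Answer: MINUS ID STR NUM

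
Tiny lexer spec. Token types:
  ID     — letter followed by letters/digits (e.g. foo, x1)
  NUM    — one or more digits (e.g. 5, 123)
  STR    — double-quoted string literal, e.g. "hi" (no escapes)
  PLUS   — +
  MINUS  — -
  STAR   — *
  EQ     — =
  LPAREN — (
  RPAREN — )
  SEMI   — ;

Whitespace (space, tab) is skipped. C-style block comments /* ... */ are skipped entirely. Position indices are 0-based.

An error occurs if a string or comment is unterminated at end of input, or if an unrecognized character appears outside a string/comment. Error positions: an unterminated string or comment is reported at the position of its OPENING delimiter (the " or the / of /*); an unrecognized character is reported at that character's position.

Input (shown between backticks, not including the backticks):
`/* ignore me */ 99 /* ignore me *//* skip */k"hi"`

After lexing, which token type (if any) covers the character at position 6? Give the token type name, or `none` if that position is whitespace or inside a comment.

pos=0: enter COMMENT mode (saw '/*')
exit COMMENT mode (now at pos=15)
pos=16: emit NUM '99' (now at pos=18)
pos=19: enter COMMENT mode (saw '/*')
exit COMMENT mode (now at pos=34)
pos=34: enter COMMENT mode (saw '/*')
exit COMMENT mode (now at pos=44)
pos=44: emit ID 'k' (now at pos=45)
pos=45: enter STRING mode
pos=45: emit STR "hi" (now at pos=49)
DONE. 3 tokens: [NUM, ID, STR]
Position 6: char is 'o' -> none

Answer: none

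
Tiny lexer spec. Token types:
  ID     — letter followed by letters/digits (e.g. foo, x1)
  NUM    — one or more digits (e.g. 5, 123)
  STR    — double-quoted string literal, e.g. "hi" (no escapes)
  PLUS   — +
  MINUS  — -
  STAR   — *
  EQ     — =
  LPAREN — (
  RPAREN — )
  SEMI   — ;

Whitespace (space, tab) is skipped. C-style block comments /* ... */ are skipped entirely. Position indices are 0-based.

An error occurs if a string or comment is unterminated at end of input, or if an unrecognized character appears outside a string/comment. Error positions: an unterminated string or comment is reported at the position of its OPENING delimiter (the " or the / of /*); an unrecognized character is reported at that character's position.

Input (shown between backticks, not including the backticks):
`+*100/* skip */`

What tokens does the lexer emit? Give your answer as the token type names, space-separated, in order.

pos=0: emit PLUS '+'
pos=1: emit STAR '*'
pos=2: emit NUM '100' (now at pos=5)
pos=5: enter COMMENT mode (saw '/*')
exit COMMENT mode (now at pos=15)
DONE. 3 tokens: [PLUS, STAR, NUM]

Answer: PLUS STAR NUM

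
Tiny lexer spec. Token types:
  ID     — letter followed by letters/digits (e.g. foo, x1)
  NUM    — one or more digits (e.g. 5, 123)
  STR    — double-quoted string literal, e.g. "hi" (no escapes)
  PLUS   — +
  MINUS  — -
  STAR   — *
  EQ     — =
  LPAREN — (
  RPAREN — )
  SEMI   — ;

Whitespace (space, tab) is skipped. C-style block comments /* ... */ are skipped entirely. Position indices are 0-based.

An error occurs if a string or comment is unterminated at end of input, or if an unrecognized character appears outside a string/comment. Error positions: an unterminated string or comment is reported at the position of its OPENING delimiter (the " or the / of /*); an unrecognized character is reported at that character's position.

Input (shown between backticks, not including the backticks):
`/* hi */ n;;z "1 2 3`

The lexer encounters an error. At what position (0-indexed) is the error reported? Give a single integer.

pos=0: enter COMMENT mode (saw '/*')
exit COMMENT mode (now at pos=8)
pos=9: emit ID 'n' (now at pos=10)
pos=10: emit SEMI ';'
pos=11: emit SEMI ';'
pos=12: emit ID 'z' (now at pos=13)
pos=14: enter STRING mode
pos=14: ERROR — unterminated string

Answer: 14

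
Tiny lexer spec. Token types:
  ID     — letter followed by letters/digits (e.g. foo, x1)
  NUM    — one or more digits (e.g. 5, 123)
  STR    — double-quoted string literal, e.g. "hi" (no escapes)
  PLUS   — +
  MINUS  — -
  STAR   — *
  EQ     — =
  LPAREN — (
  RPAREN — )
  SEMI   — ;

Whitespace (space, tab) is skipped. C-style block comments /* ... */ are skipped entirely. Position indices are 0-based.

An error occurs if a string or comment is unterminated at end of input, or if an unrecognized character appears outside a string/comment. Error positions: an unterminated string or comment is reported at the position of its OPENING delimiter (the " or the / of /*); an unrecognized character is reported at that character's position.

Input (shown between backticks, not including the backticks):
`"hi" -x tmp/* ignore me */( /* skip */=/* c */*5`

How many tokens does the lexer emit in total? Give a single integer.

Answer: 8

Derivation:
pos=0: enter STRING mode
pos=0: emit STR "hi" (now at pos=4)
pos=5: emit MINUS '-'
pos=6: emit ID 'x' (now at pos=7)
pos=8: emit ID 'tmp' (now at pos=11)
pos=11: enter COMMENT mode (saw '/*')
exit COMMENT mode (now at pos=26)
pos=26: emit LPAREN '('
pos=28: enter COMMENT mode (saw '/*')
exit COMMENT mode (now at pos=38)
pos=38: emit EQ '='
pos=39: enter COMMENT mode (saw '/*')
exit COMMENT mode (now at pos=46)
pos=46: emit STAR '*'
pos=47: emit NUM '5' (now at pos=48)
DONE. 8 tokens: [STR, MINUS, ID, ID, LPAREN, EQ, STAR, NUM]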